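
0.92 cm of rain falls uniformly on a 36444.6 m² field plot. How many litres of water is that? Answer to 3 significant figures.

Depth: 0.92 cm × 10 = 9.2 mm.
1 mm over 1 m² is 1 L, so volume = 9.2 × 36444.6 = 335290.32 L ≈ 335000 L.

335000 litres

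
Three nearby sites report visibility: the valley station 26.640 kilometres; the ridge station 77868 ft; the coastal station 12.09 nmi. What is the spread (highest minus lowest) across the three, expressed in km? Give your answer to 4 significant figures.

the ridge station: 77868 ft = 23.73417 km.
the coastal station: 12.09 nmi = 22.39068 km.
Spread: 26.64000 − 22.39068 = 4.249 km.

4.249 km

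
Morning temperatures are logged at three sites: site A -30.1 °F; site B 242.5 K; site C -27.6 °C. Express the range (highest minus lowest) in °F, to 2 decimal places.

site A: -30.1 °F = -34.500 °C.
site B: 242.5 K = -30.650 °C.
Spread: (-27.600) − (-34.500) = 6.900 °C = 12.42 °F.

12.42 °F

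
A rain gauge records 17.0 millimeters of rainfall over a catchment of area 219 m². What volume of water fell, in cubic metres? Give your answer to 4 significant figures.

3.723 cubic metres

1 mm over 1 m² is 1 L, so volume = 17 × 219 = 3723 L = 3.723 m³.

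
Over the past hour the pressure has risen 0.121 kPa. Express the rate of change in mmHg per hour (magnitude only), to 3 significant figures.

0.121 kPa / 1 h × 7.50062 mmHg/kPa = 0.908 mmHg/h.

0.908 mmHg per hour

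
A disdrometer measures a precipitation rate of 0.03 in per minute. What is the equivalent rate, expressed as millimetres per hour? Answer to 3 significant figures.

45.7 mm/hour

0.03 in/minute × 25.4 mm/in × 60 minute/hour = 45.7 mm/hour.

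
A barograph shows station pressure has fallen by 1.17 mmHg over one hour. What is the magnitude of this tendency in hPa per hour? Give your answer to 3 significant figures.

1.56 hPa per hour

1.17 mmHg / 1 h × 1.33322 hPa/mmHg = 1.56 hPa/h.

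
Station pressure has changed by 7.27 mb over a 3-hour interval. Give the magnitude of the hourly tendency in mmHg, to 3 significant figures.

1.82 mmHg per hour

7.27 mb / 3 h × 0.750062 mmHg/mb = 1.82 mmHg/h.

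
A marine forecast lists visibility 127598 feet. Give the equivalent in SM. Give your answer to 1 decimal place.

24.2 SM

1 ft = 0.000189394 SM, so 127598 × 0.000189394 = 24.2 SM.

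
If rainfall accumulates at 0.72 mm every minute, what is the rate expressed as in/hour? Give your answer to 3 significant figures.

1.70 in/hour

0.72 mm/minute × 0.0393701 in/mm × 60 minute/hour = 1.70 in/hour.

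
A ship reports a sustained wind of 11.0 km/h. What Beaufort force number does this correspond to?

11.0 km/h = 3.1 m/s, which is Beaufort 2 (light breeze, 1.6–3.3 m/s).

Beaufort force 2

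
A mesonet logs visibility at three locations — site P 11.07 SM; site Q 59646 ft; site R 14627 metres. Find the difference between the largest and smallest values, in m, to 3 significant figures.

3550 m

site P: 11.07 SM = 17815.44 m.
site Q: 59646 ft = 18180.10 m.
Spread: 18180.10 − 14627.00 = 3550 m.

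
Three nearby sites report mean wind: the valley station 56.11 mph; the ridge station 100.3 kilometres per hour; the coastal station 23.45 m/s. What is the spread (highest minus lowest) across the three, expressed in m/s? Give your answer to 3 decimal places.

the valley station: 56.11 mph = 25.08341 m/s.
the ridge station: 100.3 km/h = 27.86111 m/s.
Spread: 27.86111 − 23.45000 = 4.411 m/s.

4.411 m/s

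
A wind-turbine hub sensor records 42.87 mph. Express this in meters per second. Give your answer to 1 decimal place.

19.2 m/s

1 mph = 0.44704 m/s, so 42.87 × 0.44704 = 19.2 m/s.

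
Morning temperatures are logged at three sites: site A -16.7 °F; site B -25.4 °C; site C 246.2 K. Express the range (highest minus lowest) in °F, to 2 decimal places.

2.98 °F

site A: -16.7 °F = -27.056 °C.
site C: 246.2 K = -26.950 °C.
Spread: (-25.400) − (-27.056) = 1.656 °C = 2.98 °F.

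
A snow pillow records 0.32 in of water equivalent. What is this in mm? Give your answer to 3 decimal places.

1 in = 25.4 mm, so 0.32 × 25.4 = 8.128 mm.

8.128 mm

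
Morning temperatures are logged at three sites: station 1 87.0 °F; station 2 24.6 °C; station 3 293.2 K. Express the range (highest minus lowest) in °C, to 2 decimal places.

station 1: 87.0 °F = 30.556 °C.
station 3: 293.2 K = 20.050 °C.
Spread: 30.556 − 20.050 = 10.506 °C.

10.51 °C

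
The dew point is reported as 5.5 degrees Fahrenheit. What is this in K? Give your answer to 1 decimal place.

258.4 K

First to °C: -14.72 °C.
Then to K: 258.4 K.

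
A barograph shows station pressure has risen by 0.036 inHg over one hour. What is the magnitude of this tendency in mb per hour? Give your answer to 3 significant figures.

1.22 mb per hour

0.036 inHg / 1 h × 33.8639 mb/inHg = 1.22 mb/h.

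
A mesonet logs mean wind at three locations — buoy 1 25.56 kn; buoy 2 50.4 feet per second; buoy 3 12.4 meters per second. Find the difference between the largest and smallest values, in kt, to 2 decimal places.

buoy 2: 50.4 ft/s = 29.8612 kt.
buoy 3: 12.4 m/s = 24.1037 kt.
Spread: 29.8612 − 24.1037 = 5.76 kt.

5.76 kt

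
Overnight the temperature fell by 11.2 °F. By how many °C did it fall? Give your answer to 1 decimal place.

For a temperature change the 32° offset cancels: Δ°C = 11.2 × 0.5556 = 6.2 °C.

6.2 °C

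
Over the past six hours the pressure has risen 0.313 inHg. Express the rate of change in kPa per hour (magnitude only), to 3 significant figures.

0.313 inHg / 6 h × 3.38639 kPa/inHg = 0.177 kPa/h.

0.177 kPa per hour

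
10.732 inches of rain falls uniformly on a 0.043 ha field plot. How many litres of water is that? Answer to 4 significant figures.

117200 litres

Depth: 10.732 in × 25.4 = 272.5928 mm.
Area: 0.043 ha = 430 m².
1 mm over 1 m² is 1 L, so volume = 272.5928 × 430 = 117214.9 L ≈ 117200 L.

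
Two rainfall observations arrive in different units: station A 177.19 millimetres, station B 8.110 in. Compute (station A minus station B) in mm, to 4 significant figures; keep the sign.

-28.80 mm

station B: 8.110 in = 205.9940 mm.
Difference: 177.1900 − 205.9940 = -28.80 mm.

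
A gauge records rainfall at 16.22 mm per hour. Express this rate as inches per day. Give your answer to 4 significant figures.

16.22 mm/hour × 0.0393701 in/mm × 24 hour/day = 15.33 in/day.

15.33 in/day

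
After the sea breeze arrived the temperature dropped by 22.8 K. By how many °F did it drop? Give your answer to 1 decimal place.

A change of 1 °C equals a change of 1.8 °F: Δ°F = 22.8 × 1.8 = 41.0 °F.

41.0 °F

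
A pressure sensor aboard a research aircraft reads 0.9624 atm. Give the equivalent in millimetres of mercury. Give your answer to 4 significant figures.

731.4 mmHg

1 atm = 760 mmHg, so 0.9624 × 760 = 731.4 mmHg.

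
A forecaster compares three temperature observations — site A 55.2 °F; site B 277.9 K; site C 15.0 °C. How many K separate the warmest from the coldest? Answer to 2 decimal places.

10.25 K

site A: 55.2 °F = 12.889 °C.
site B: 277.9 K = 4.750 °C.
Spread: 15.000 − 4.750 = 10.250 °C.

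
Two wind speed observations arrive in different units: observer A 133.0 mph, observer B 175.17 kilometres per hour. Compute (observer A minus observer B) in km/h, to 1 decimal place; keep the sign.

observer A: 133.0 mph = 214.043 km/h.
Difference: 214.043 − 175.170 = 38.9 km/h.

38.9 km/h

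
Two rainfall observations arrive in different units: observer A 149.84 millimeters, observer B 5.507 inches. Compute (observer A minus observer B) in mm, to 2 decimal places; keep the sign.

9.96 mm

observer B: 5.507 in = 139.8778 mm.
Difference: 149.8400 − 139.8778 = 9.96 mm.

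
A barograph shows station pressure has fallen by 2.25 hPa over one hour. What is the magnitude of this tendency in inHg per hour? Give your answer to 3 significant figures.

0.0664 inHg per hour

2.25 hPa / 1 h × 0.02953 inHg/hPa = 0.0664 inHg/h.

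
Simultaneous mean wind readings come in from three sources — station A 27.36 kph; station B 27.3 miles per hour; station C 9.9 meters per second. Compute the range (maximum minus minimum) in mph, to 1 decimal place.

10.3 mph

station A: 27.36 km/h = 17.001 mph.
station C: 9.9 m/s = 22.146 mph.
Spread: 27.300 − 17.001 = 10.3 mph.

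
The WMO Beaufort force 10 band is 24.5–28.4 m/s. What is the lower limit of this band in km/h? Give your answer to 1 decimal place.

88.2 km/h

24.5–28.4 m/s × 3.6 = 88.2–102.2 km/h.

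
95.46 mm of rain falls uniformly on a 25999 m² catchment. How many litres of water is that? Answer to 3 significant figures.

2480000 litres

1 mm over 1 m² is 1 L, so volume = 95.46 × 25999 = 2481864.5 L ≈ 2480000 L.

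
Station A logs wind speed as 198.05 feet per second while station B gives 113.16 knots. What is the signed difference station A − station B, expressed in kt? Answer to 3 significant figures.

4.18 kt

station A: 198.05 ft/s = 117.3414 kt.
Difference: 117.3414 − 113.1600 = 4.18 kt.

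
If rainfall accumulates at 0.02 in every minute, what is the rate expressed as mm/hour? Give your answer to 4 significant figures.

30.48 mm/hour

0.02 in/minute × 25.4 mm/in × 60 minute/hour = 30.48 mm/hour.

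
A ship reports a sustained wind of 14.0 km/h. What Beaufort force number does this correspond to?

14.0 km/h = 3.9 m/s, which is Beaufort 3 (gentle breeze, 3.4–5.4 m/s).

Beaufort force 3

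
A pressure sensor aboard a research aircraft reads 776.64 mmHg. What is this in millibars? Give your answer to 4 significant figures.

1035 mb

1 mmHg = 1.33322 mb, so 776.64 × 1.33322 = 1035 mb.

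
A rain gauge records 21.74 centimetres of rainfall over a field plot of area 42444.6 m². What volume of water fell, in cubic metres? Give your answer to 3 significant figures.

9230 cubic metres

Depth: 21.74 cm × 10 = 217.4 mm.
1 mm over 1 m² is 1 L, so volume = 217.4 × 42444.6 = 9227456 L = 9230 m³.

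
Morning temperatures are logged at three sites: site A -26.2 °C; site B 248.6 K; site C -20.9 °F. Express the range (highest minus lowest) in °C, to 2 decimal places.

4.84 °C

site B: 248.6 K = -24.550 °C.
site C: -20.9 °F = -29.389 °C.
Spread: (-24.550) − (-29.389) = 4.839 °C.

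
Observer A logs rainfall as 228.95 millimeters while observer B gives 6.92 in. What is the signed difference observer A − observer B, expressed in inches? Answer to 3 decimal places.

2.094 in

observer A: 228.95 mm = 9.01378 in.
Difference: 9.01378 − 6.92000 = 2.094 in.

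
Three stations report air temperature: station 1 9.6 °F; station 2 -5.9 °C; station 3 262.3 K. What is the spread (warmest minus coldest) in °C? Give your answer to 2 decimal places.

station 1: 9.6 °F = -12.444 °C.
station 3: 262.3 K = -10.850 °C.
Spread: (-5.900) − (-12.444) = 6.544 °C.

6.54 °C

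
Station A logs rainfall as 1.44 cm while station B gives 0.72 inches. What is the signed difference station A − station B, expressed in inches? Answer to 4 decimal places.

-0.1531 in

station A: 1.44 cm = 0.566929 in.
Difference: 0.566929 − 0.720000 = -0.1531 in.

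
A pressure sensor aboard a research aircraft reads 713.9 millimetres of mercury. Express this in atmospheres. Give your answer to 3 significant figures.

0.939 atm

1 mmHg = 0.00131579 atm, so 713.9 × 0.00131579 = 0.939 atm.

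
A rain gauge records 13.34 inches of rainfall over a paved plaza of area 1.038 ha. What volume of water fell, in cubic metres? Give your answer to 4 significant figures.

Depth: 13.34 in × 25.4 = 338.836 mm.
Area: 1.038 ha = 10380 m².
1 mm over 1 m² is 1 L, so volume = 338.836 × 10380 = 3517117.7 L = 3517 m³.

3517 cubic metres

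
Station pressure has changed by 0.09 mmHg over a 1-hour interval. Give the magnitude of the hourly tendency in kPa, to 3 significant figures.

0.0120 kPa per hour

0.09 mmHg / 1 h × 0.133322 kPa/mmHg = 0.0120 kPa/h.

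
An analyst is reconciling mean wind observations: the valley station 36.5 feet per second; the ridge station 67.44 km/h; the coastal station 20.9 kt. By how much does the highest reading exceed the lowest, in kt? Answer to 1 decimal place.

15.5 kt

the valley station: 36.5 ft/s = 21.626 kt.
the ridge station: 67.44 km/h = 36.415 kt.
Spread: 36.415 − 20.900 = 15.5 kt.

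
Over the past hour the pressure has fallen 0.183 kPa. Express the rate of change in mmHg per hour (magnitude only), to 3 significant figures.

0.183 kPa / 1 h × 7.50062 mmHg/kPa = 1.37 mmHg/h.

1.37 mmHg per hour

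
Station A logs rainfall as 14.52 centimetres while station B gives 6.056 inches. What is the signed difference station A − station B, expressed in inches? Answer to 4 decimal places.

station A: 14.52 cm = 5.716535 in.
Difference: 5.716535 − 6.056000 = -0.3395 in.

-0.3395 in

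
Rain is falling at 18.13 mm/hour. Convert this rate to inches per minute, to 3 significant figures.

0.0119 in/minute

18.13 mm/hour × 0.0393701 in/mm × 0.0166667 hour/minute = 0.0119 in/minute.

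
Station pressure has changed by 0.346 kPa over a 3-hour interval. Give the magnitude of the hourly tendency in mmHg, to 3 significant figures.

0.865 mmHg per hour

0.346 kPa / 3 h × 7.50062 mmHg/kPa = 0.865 mmHg/h.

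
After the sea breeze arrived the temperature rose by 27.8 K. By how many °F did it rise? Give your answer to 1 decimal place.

50.0 °F

A change of 1 °C equals a change of 1.8 °F: Δ°F = 27.8 × 1.8 = 50.0 °F.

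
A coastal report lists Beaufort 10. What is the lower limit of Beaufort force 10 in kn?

Beaufort 10 (storm) spans 48–55 knots.

48 kt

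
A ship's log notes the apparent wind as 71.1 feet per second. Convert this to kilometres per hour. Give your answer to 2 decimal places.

1 ft/s = 1.09728 km/h, so 71.1 × 1.09728 = 78.02 km/h.

78.02 km/h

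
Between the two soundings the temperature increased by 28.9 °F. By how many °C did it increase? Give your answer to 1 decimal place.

A change of 1 °C equals a change of 1.8 °F: Δ°C = 28.9 × 0.5556 = 16.1 °C.

16.1 °C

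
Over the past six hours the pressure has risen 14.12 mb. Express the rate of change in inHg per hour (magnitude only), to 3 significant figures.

0.0695 inHg per hour

14.12 mb / 6 h × 0.02953 inHg/mb = 0.0695 inHg/h.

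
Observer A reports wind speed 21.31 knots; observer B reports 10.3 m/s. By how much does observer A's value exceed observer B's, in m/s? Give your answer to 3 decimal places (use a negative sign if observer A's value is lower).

observer A: 21.31 kt = 10.96281 m/s.
Difference: 10.96281 − 10.30000 = 0.663 m/s.

0.663 m/s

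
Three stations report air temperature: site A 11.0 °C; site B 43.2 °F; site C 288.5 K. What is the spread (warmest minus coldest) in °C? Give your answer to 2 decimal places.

site B: 43.2 °F = 6.222 °C.
site C: 288.5 K = 15.350 °C.
Spread: 15.350 − 6.222 = 9.128 °C.

9.13 °C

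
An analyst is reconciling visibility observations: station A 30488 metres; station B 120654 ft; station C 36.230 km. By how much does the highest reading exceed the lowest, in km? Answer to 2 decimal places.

station A: 30488 m = 30.4880 km.
station B: 120654 ft = 36.7753 km.
Spread: 36.7753 − 30.4880 = 6.29 km.

6.29 km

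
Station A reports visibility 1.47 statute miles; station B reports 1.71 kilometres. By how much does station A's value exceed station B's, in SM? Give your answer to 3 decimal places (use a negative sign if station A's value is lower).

0.407 SM

station B: 1.71 km = 1.06254 SM.
Difference: 1.47000 − 1.06254 = 0.407 SM.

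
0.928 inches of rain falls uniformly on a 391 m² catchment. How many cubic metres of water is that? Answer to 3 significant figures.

Depth: 0.928 in × 25.4 = 23.5712 mm.
1 mm over 1 m² is 1 L, so volume = 23.5712 × 391 = 9216.3392 L = 9.22 m³.

9.22 cubic metres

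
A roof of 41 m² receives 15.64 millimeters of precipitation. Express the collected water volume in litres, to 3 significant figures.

641 litres

1 mm over 1 m² is 1 L, so volume = 15.64 × 41 = 641.24 L ≈ 641 L.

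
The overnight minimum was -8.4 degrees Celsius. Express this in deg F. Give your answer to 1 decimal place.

16.9 °F

°F = °C × 9/5 + 32 = -8.4 × 1.8 + 32 = 16.9 °F.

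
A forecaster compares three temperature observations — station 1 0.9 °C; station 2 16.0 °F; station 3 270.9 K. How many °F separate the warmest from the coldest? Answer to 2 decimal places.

17.62 °F

station 2: 16.0 °F = -8.889 °C.
station 3: 270.9 K = -2.250 °C.
Spread: 0.900 − (-8.889) = 9.789 °C = 17.62 °F.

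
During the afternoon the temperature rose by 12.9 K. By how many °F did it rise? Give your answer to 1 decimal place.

23.2 °F

A change of 1 °C equals a change of 1.8 °F: Δ°F = 12.9 × 1.8 = 23.2 °F.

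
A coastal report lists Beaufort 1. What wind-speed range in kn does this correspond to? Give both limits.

Beaufort 1 (light air) spans 1–3 knots.

1 to 3 kt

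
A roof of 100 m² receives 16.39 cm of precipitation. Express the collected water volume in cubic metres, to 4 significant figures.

Depth: 16.39 cm × 10 = 163.9 mm.
1 mm over 1 m² is 1 L, so volume = 163.9 × 100 = 16390 L = 16.39 m³.

16.39 cubic metres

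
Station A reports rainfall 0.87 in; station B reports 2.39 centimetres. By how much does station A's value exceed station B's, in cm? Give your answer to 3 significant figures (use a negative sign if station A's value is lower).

-0.180 cm

station A: 0.87 in = 2.20980 cm.
Difference: 2.20980 − 2.39000 = -0.180 cm.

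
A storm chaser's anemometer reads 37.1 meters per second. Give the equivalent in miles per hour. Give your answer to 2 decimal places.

82.99 mph

1 m/s = 2.23694 mph, so 37.1 × 2.23694 = 82.99 mph.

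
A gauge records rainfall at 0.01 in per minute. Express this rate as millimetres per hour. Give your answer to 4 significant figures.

0.01 in/minute × 25.4 mm/in × 60 minute/hour = 15.24 mm/hour.

15.24 mm/hour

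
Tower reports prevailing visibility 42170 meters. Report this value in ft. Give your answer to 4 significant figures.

1 m = 3.28084 ft, so 42170 × 3.28084 = 138400 ft.

138400 ft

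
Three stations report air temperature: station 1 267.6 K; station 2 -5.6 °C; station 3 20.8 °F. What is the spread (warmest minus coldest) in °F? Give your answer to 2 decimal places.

station 1: 267.6 K = -5.550 °C.
station 3: 20.8 °F = -6.222 °C.
Spread: (-5.550) − (-6.222) = 0.672 °C = 1.21 °F.

1.21 °F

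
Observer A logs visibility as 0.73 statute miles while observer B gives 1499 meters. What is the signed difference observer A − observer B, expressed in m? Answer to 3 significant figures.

-324 m

observer A: 0.73 SM = 1174.82 m.
Difference: 1174.82 − 1499.00 = -324 m.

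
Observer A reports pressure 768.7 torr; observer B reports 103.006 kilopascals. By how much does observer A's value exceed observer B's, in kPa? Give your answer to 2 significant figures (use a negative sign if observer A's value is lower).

observer A: 768.7 mmHg = 102.4849 kPa.
Difference: 102.4849 − 103.0060 = -0.52 kPa.

-0.52 kPa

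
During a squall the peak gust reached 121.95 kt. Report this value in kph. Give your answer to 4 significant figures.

225.9 km/h

1 kt = 1.852 km/h, so 121.95 × 1.852 = 225.9 km/h.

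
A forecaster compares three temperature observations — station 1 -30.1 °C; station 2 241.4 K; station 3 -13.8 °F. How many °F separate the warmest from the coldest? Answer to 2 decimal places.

station 2: 241.4 K = -31.750 °C.
station 3: -13.8 °F = -25.444 °C.
Spread: (-25.444) − (-31.750) = 6.306 °C = 11.35 °F.

11.35 °F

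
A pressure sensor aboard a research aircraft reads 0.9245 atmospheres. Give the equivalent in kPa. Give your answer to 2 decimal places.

93.67 kPa

1 atm = 101.325 kPa, so 0.9245 × 101.325 = 93.67 kPa.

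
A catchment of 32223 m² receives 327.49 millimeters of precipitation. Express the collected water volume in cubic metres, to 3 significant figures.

1 mm over 1 m² is 1 L, so volume = 327.49 × 32223 = 10552710 L = 10600 m³.

10600 cubic metres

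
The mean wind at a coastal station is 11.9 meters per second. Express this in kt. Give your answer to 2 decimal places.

1 m/s = 1.94384 kt, so 11.9 × 1.94384 = 23.13 kt.

23.13 kt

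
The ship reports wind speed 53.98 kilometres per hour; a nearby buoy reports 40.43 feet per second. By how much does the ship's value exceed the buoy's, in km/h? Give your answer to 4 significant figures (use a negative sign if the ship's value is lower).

9.617 km/h

the buoy: 40.43 ft/s = 44.36303 km/h.
Difference: 53.98000 − 44.36303 = 9.617 km/h.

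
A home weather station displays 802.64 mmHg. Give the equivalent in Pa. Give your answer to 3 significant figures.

107000 Pa

1 mmHg = 133.322 Pa, so 802.64 × 133.322 = 107000 Pa.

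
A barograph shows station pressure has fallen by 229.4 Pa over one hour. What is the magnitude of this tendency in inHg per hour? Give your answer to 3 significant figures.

229.4 Pa / 1 h × 0.0002953 inHg/Pa = 0.0677 inHg/h.

0.0677 inHg per hour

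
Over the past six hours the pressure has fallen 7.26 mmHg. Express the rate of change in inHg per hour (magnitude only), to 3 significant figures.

0.0476 inHg per hour

7.26 mmHg / 6 h × 0.0393701 inHg/mmHg = 0.0476 inHg/h.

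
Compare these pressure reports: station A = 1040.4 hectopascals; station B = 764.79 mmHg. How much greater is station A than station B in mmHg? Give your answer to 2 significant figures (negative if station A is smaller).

station A: 1040.4 hPa = 780.36 mmHg.
Difference: 780.36 − 764.79 = 16 mmHg.

16 mmHg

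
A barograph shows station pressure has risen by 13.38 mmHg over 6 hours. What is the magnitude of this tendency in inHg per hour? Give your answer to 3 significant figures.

0.0878 inHg per hour

13.38 mmHg / 6 h × 0.0393701 inHg/mmHg = 0.0878 inHg/h.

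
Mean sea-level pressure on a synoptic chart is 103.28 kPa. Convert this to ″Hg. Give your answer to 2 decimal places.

1 kPa = 0.2953 inHg, so 103.28 × 0.2953 = 30.50 inHg.

30.50 inHg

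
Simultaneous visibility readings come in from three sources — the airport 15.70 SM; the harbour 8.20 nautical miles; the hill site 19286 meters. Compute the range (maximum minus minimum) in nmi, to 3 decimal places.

the airport: 15.70 SM = 13.64293 nmi.
the hill site: 19286 m = 10.41361 nmi.
Spread: 13.64293 − 8.20000 = 5.443 nmi.

5.443 nmi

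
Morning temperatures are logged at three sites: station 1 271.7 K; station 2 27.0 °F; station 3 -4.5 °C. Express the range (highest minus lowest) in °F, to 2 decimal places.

5.49 °F

station 1: 271.7 K = -1.450 °C.
station 2: 27.0 °F = -2.778 °C.
Spread: (-1.450) − (-4.500) = 3.050 °C = 5.49 °F.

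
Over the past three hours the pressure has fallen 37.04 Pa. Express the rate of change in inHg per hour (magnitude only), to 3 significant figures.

0.00365 inHg per hour

37.04 Pa / 3 h × 0.0002953 inHg/Pa = 0.00365 inHg/h.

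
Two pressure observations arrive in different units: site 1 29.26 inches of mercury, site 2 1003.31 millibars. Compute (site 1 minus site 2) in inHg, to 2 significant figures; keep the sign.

site 2: 1003.31 mb = 29.6277 inHg.
Difference: 29.2600 − 29.6277 = -0.37 inHg.

-0.37 inHg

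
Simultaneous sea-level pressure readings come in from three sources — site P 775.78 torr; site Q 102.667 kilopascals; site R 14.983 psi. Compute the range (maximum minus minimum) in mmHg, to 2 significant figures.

site Q: 102.667 kPa = 770.066 mmHg.
site R: 14.983 psi = 774.845 mmHg.
Spread: 775.780 − 770.066 = 5.7 mmHg.

5.7 mmHg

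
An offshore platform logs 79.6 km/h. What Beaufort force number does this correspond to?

79.6 km/h = 22.1 m/s, which is Beaufort 9 (strong gale, 20.8–24.4 m/s).

Beaufort force 9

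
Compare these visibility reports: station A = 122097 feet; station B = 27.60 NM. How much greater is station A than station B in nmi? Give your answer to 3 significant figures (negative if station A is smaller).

station A: 122097 ft = 20.0946 nmi.
Difference: 20.0946 − 27.6000 = -7.51 nmi.

-7.51 nmi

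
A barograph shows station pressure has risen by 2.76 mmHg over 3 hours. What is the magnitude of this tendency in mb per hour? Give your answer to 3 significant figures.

2.76 mmHg / 3 h × 1.33322 mb/mmHg = 1.23 mb/h.

1.23 mb per hour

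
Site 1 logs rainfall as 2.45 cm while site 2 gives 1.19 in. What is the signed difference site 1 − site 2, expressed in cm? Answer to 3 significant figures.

site 2: 1.19 in = 3.02260 cm.
Difference: 2.45000 − 3.02260 = -0.573 cm.

-0.573 cm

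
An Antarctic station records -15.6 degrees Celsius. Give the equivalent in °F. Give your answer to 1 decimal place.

°F = °C × 9/5 + 32 = -15.6 × 1.8 + 32 = 3.9 °F.

3.9 °F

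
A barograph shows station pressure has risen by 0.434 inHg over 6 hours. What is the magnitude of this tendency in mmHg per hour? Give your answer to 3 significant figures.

1.84 mmHg per hour

0.434 inHg / 6 h × 25.4 mmHg/inHg = 1.84 mmHg/h.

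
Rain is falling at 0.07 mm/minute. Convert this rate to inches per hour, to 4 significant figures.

0.1654 in/hour

0.07 mm/minute × 0.0393701 in/mm × 60 minute/hour = 0.1654 in/hour.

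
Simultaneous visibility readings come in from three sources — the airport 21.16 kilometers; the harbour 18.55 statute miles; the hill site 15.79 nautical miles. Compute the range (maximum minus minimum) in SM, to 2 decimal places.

5.40 SM

the airport: 21.16 km = 13.1482 SM.
the hill site: 15.79 nmi = 18.1708 SM.
Spread: 18.5500 − 13.1482 = 5.40 SM.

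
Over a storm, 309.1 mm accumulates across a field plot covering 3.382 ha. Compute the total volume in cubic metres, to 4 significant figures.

10450 cubic metres

Area: 3.382 ha = 33820 m².
1 mm over 1 m² is 1 L, so volume = 309.1 × 33820 = 10453762 L = 10450 m³.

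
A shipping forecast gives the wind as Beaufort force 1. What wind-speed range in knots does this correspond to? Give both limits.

Beaufort 1 (light air) spans 1–3 knots.

1 to 3 kt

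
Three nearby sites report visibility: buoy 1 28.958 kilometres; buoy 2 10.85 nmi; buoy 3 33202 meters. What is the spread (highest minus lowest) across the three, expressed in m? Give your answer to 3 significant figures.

buoy 1: 28.958 km = 28958.00 m.
buoy 2: 10.85 nmi = 20094.20 m.
Spread: 33202.00 − 20094.20 = 13100 m.

13100 m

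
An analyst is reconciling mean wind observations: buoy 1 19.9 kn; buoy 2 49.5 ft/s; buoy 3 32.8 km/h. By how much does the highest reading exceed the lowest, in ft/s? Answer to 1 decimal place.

buoy 1: 19.9 kt = 33.587 ft/s.
buoy 3: 32.8 km/h = 29.892 ft/s.
Spread: 49.500 − 29.892 = 19.6 ft/s.

19.6 ft/s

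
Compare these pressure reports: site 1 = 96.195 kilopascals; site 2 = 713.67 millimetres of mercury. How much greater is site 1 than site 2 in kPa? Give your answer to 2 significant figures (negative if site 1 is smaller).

1.0 kPa

site 2: 713.67 mmHg = 95.148 kPa.
Difference: 96.195 − 95.148 = 1.0 kPa.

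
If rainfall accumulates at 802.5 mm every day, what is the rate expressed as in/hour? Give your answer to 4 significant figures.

1.316 in/hour

802.5 mm/day × 0.0393701 in/mm × 0.0416667 day/hour = 1.316 in/hour.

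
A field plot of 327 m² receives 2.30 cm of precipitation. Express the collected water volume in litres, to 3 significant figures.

7520 litres

Depth: 2.30 cm × 10 = 23 mm.
1 mm over 1 m² is 1 L, so volume = 23 × 327 = 7521 L ≈ 7520 L.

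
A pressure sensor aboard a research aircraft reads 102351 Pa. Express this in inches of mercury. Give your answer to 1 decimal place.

30.2 inHg

1 Pa = 0.0002953 inHg, so 102351 × 0.0002953 = 30.2 inHg.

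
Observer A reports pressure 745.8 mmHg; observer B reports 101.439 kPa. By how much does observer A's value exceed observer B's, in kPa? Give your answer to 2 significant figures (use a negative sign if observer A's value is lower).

-2.0 kPa

observer A: 745.8 mmHg = 99.432 kPa.
Difference: 99.432 − 101.439 = -2.0 kPa.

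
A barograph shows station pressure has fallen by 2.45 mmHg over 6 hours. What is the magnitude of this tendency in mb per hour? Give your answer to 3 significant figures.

0.544 mb per hour

2.45 mmHg / 6 h × 1.33322 mb/mmHg = 0.544 mb/h.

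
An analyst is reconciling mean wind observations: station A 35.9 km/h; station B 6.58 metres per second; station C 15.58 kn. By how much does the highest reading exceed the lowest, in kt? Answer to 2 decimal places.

station A: 35.9 km/h = 19.3844 kt.
station B: 6.58 m/s = 12.7905 kt.
Spread: 19.3844 − 12.7905 = 6.59 kt.

6.59 kt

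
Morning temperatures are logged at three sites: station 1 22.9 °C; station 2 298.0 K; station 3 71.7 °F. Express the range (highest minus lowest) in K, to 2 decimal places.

station 2: 298.0 K = 24.850 °C.
station 3: 71.7 °F = 22.056 °C.
Spread: 24.850 − 22.056 = 2.794 °C.

2.79 K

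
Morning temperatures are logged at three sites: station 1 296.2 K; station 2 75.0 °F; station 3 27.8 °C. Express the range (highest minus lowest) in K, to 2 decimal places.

station 1: 296.2 K = 23.050 °C.
station 2: 75.0 °F = 23.889 °C.
Spread: 27.800 − 23.050 = 4.750 °C.

4.75 K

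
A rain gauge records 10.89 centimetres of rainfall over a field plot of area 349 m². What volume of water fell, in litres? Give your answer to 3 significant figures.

38000 litres

Depth: 10.89 cm × 10 = 108.9 mm.
1 mm over 1 m² is 1 L, so volume = 108.9 × 349 = 38006.1 L ≈ 38000 L.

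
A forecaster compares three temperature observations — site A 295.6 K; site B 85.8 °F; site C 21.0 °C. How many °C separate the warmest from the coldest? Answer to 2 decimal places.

8.89 °C

site A: 295.6 K = 22.450 °C.
site B: 85.8 °F = 29.889 °C.
Spread: 29.889 − 21.000 = 8.889 °C.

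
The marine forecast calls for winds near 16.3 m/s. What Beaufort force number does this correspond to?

16.3 m/s lies in the Beaufort 7 band (near gale, 13.9–17.1 m/s).

Beaufort force 7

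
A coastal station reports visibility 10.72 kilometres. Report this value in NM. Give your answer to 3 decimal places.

5.788 nmi

1 km = 0.539957 nmi, so 10.72 × 0.539957 = 5.788 nmi.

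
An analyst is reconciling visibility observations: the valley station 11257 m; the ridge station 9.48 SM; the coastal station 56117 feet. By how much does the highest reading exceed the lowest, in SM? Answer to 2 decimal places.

3.63 SM

the valley station: 11257 m = 6.9948 SM.
the coastal station: 56117 ft = 10.6282 SM.
Spread: 10.6282 − 6.9948 = 3.63 SM.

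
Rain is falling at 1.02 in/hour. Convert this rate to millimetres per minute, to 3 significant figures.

1.02 in/hour × 25.4 mm/in × 0.0166667 hour/minute = 0.432 mm/minute.

0.432 mm/minute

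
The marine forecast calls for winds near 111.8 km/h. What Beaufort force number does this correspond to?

111.8 km/h = 31.1 m/s, which is Beaufort 11 (violent storm, 28.5–32.6 m/s).

Beaufort force 11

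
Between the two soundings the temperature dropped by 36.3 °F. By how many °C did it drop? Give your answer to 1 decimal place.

A change of 1 °C equals a change of 1.8 °F: Δ°C = 36.3 × 0.5556 = 20.2 °C.

20.2 °C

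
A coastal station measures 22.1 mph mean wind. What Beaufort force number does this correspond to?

Beaufort force 5

22.1 mph = 9.9 m/s, which is Beaufort 5 (fresh breeze, 8.0–10.7 m/s).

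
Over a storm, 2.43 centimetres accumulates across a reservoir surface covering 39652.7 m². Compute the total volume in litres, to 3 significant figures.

964000 litres

Depth: 2.43 cm × 10 = 24.3 mm.
1 mm over 1 m² is 1 L, so volume = 24.3 × 39652.7 = 963560.61 L ≈ 964000 L.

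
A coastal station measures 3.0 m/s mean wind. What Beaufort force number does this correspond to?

Beaufort force 2

3.0 m/s lies in the Beaufort 2 band (light breeze, 1.6–3.3 m/s).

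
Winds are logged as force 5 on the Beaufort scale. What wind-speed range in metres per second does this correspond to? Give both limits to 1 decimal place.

Beaufort 5 (fresh breeze) spans 8.0–10.7 m/s.

8.0 to 10.7 m/s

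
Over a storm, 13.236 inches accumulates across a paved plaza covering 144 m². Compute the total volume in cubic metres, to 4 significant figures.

Depth: 13.236 in × 25.4 = 336.1944 mm.
1 mm over 1 m² is 1 L, so volume = 336.1944 × 144 = 48411.994 L = 48.41 m³.

48.41 cubic metres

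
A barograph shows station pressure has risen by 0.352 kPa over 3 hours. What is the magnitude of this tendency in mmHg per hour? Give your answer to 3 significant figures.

0.880 mmHg per hour

0.352 kPa / 3 h × 7.50062 mmHg/kPa = 0.880 mmHg/h.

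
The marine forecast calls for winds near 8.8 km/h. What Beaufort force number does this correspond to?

8.8 km/h = 2.4 m/s, which is Beaufort 2 (light breeze, 1.6–3.3 m/s).

Beaufort force 2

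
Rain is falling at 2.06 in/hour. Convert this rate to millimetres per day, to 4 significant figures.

2.06 in/hour × 25.4 mm/in × 24 hour/day = 1256 mm/day.

1256 mm/day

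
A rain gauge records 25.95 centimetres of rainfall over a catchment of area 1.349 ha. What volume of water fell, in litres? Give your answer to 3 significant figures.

Depth: 25.95 cm × 10 = 259.5 mm.
Area: 1.349 ha = 13490 m².
1 mm over 1 m² is 1 L, so volume = 259.5 × 13490 = 3500655 L ≈ 3500000 L.

3500000 litres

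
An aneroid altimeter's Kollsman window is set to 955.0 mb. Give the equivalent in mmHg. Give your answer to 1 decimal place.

1 mb = 0.750062 mmHg, so 955.0 × 0.750062 = 716.3 mmHg.

716.3 mmHg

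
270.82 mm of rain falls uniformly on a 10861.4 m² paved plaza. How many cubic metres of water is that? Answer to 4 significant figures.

1 mm over 1 m² is 1 L, so volume = 270.82 × 10861.4 = 2941484.3 L = 2941 m³.

2941 cubic metres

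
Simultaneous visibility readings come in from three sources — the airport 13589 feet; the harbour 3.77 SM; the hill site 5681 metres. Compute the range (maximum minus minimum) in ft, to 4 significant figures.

the harbour: 3.77 SM = 19905.60 ft.
the hill site: 5681 m = 18638.45 ft.
Spread: 19905.60 − 13589.00 = 6317 ft.

6317 ft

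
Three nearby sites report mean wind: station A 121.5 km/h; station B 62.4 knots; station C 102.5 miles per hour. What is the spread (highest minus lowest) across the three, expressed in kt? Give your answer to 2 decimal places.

station A: 121.5 km/h = 65.6048 kt.
station C: 102.5 mph = 89.0701 kt.
Spread: 89.0701 − 62.4000 = 26.67 kt.

26.67 kt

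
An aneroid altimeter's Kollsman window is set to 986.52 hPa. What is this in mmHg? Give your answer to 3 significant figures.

740 mmHg

1 hPa = 0.750062 mmHg, so 986.52 × 0.750062 = 740 mmHg.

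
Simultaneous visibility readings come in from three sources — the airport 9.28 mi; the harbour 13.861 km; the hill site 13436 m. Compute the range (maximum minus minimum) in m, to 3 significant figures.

the airport: 9.28 SM = 14934.71 m.
the harbour: 13.861 km = 13861.00 m.
Spread: 14934.71 − 13436.00 = 1500 m.

1500 m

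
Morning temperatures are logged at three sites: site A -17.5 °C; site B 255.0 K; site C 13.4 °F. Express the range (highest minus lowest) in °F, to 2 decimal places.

site B: 255.0 K = -18.150 °C.
site C: 13.4 °F = -10.333 °C.
Spread: (-10.333) − (-18.150) = 7.817 °C = 14.07 °F.

14.07 °F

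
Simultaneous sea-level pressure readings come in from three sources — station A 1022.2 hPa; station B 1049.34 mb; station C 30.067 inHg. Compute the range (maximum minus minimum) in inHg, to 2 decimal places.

0.92 inHg

station A: 1022.2 hPa = 30.1855 inHg.
station B: 1049.34 mb = 30.9870 inHg.
Spread: 30.9870 − 30.0670 = 0.92 inHg.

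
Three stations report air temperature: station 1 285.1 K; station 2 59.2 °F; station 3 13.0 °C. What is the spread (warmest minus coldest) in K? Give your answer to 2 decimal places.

3.16 K

station 1: 285.1 K = 11.950 °C.
station 2: 59.2 °F = 15.111 °C.
Spread: 15.111 − 11.950 = 3.161 °C.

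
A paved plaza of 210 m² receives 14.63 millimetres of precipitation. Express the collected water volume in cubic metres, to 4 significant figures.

1 mm over 1 m² is 1 L, so volume = 14.63 × 210 = 3072.3 L = 3.072 m³.

3.072 cubic metres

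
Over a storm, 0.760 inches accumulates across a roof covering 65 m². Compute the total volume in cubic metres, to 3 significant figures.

Depth: 0.760 in × 25.4 = 19.304 mm.
1 mm over 1 m² is 1 L, so volume = 19.304 × 65 = 1254.76 L = 1.25 m³.

1.25 cubic metres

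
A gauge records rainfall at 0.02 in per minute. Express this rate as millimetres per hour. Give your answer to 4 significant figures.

0.02 in/minute × 25.4 mm/in × 60 minute/hour = 30.48 mm/hour.

30.48 mm/hour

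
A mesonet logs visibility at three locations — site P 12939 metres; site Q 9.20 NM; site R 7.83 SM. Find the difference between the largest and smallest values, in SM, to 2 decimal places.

2.76 SM

site P: 12939 m = 8.0399 SM.
site Q: 9.20 nmi = 10.5872 SM.
Spread: 10.5872 − 7.8300 = 2.76 SM.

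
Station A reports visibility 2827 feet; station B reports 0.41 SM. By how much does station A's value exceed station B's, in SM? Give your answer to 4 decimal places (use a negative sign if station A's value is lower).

station A: 2827 ft = 0.535417 SM.
Difference: 0.535417 − 0.410000 = 0.1254 SM.

0.1254 SM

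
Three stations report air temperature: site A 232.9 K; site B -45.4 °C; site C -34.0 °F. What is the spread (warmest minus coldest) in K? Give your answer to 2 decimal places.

8.73 K

site A: 232.9 K = -40.250 °C.
site C: -34.0 °F = -36.667 °C.
Spread: (-36.667) − (-45.400) = 8.733 °C.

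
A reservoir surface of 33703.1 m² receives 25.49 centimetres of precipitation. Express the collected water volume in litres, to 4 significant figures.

8591000 litres

Depth: 25.49 cm × 10 = 254.9 mm.
1 mm over 1 m² is 1 L, so volume = 254.9 × 33703.1 = 8590920.2 L ≈ 8591000 L.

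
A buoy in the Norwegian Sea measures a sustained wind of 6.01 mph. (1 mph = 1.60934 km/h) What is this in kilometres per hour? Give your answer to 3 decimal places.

1 mph = 1.60934 km/h, so 6.01 × 1.60934 = 9.672 km/h.

9.672 km/h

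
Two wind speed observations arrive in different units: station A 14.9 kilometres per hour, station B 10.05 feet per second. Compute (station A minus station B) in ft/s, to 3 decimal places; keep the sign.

3.529 ft/s

station A: 14.9 km/h = 13.57903 ft/s.
Difference: 13.57903 − 10.05000 = 3.529 ft/s.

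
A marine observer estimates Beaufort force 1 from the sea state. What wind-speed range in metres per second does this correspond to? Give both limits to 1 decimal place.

Beaufort 1 (light air) spans 0.3–1.5 m/s.

0.3 to 1.5 m/s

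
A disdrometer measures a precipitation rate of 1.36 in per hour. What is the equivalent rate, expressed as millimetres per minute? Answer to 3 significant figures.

1.36 in/hour × 25.4 mm/in × 0.0166667 hour/minute = 0.576 mm/minute.

0.576 mm/minute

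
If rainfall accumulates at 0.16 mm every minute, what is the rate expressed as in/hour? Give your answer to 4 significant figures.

0.16 mm/minute × 0.0393701 in/mm × 60 minute/hour = 0.3780 in/hour.

0.3780 in/hour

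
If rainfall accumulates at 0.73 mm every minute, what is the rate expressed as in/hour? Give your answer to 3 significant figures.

1.72 in/hour

0.73 mm/minute × 0.0393701 in/mm × 60 minute/hour = 1.72 in/hour.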